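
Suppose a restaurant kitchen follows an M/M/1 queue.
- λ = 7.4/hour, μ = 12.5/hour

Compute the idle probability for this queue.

ρ = λ/μ = 7.4/12.5 = 0.5920
P(0) = 1 - ρ = 1 - 0.5920 = 0.4080
The server is idle 40.80% of the time.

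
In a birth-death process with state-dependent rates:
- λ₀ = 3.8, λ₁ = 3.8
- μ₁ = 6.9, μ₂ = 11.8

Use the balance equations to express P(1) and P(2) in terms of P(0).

Balance equations:
State 0: λ₀P₀ = μ₁P₁ → P₁ = (λ₀/μ₁)P₀ = (3.8/6.9)P₀ = 0.5507P₀
State 1: P₂ = (λ₀λ₁)/(μ₁μ₂)P₀ = (3.8×3.8)/(6.9×11.8)P₀ = 0.1774P₀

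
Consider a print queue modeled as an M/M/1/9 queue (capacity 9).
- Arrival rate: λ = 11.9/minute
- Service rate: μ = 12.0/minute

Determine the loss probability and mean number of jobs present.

ρ = λ/μ = 11.9/12.0 = 0.99167
P₀ = (1-ρ)/(1-ρ^(K+1)) = (1-0.99167)/(1-0.99167^10) = 0.008330/0.08025 = 0.1038
P_K = P₀×ρ^K = 0.10381 × 0.99167^9 = 0.10381 × 0.92748 = 0.09628
Blocking probability P_9 = 0.09628 (9.63%)
L = ρ[1 - (K+1)ρ^K + Kρ^(K+1)] / [(1-ρ)(1-ρ^(K+1))]
L = 0.99167 × (1 - 10×0.92748005 + 9×0.91975414) / ((1 - 0.99167) × (1 - 0.91975414)) = 4.4310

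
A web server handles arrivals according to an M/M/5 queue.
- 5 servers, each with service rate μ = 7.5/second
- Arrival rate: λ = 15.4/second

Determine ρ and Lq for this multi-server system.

Traffic intensity: ρ = λ/(cμ) = 15.4/(5×7.5) = 0.4107
Since ρ = 0.4107 < 1, system is stable.
Offered load a = λ/μ = cρ = 15.4/7.5 = 2.0533
P₀ = [ Σₙ₌₀^4 aⁿ/n! + a^5/(5!(1-ρ)) ]⁻¹
Σ = a^0/0! + a^1/1! + a^2/2! + a^3/3! + a^4/4! = 1.0000 + 2.0533 + 2.1081 + 1.4429 + 0.7407 = 7.3450
a^5/(5!(1-ρ)) = 36.5004/(120 × 0.58933) = 0.5161
P₀ = 1/(7.3450 + 0.5161) = 0.1272
Lq = P₀·a^5·ρ / (5!(1-ρ)²) = 0.1272 × 36.5004 × 0.4107 / (120 × 0.3473) = 0.04575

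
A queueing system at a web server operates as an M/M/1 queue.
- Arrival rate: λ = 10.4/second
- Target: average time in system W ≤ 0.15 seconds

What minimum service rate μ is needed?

For M/M/1: W = 1/(μ-λ)
Need W ≤ 0.15, so 1/(μ-λ) ≤ 0.15
μ - λ ≥ 1/0.15 = 6.6667
μ ≥ 10.4 + 6.6667 = 17.0667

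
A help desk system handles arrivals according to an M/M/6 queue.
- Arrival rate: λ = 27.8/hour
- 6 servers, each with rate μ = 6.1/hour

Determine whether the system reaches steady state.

Stability requires ρ = λ/(cμ) < 1
ρ = 27.8/(6 × 6.1) = 27.8/36.60 = 0.7596
Since 0.7596 < 1, the system is STABLE.
The servers are busy 75.96% of the time.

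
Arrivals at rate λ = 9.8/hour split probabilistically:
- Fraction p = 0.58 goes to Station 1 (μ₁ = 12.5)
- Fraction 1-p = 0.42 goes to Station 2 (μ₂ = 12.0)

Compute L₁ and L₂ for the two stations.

Effective rates: λ₁ = 9.8×0.58 = 5.684, λ₂ = 9.8×0.42 = 4.116
Station 1: ρ₁ = 5.684/12.5 = 0.4547, L₁ = ρ₁/(1-ρ₁) = 0.4547/(1-0.4547) = 0.8339
Station 2: ρ₂ = 4.116/12.0 = 0.3430, L₂ = ρ₂/(1-ρ₂) = 0.3430/(1-0.3430) = 0.5221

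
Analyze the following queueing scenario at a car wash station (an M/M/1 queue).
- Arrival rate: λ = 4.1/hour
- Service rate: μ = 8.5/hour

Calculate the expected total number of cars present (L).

ρ = λ/μ = 4.1/8.5 = 0.4824
For M/M/1: L = λ/(μ-λ)
L = 4.1/(8.5-4.1) = 4.1/4.40
L = 0.9318 cars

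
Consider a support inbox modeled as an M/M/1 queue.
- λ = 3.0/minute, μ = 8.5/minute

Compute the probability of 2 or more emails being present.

ρ = λ/μ = 3.0/8.5 = 0.35294
P(N ≥ n) = ρⁿ
P(N ≥ 2) = 0.35294^2
P(N ≥ 2) = 0.1246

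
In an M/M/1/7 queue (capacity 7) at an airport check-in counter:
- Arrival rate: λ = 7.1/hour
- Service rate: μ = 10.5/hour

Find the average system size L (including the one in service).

ρ = λ/μ = 7.1/10.5 = 0.6762
P₀ = (1-ρ)/(1-ρ^(K+1)) = (1-0.6762)/(1-0.6762^8) = 0.3238/0.9563 = 0.3386
P_K = P₀×ρ^K = 0.3386 × 0.6762^7 = 0.3386 × 0.06464 = 0.02189
L = ρ[1 - (K+1)ρ^K + Kρ^(K+1)] / [(1-ρ)(1-ρ^(K+1))]
L = 0.6762 × (1 - 8×0.064644 + 7×0.043712) / ((1 - 0.6762) × (1 - 0.043712)) = 1.7226 passengers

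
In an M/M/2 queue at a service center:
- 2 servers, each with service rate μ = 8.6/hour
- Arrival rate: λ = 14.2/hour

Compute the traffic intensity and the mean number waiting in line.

Traffic intensity: ρ = λ/(cμ) = 14.2/(2×8.6) = 0.8256
Since ρ = 0.8256 < 1, system is stable.
Offered load a = λ/μ = cρ = 14.2/8.6 = 1.6512
P₀ = [ Σₙ₌₀^1 aⁿ/n! + a^2/(2!(1-ρ)) ]⁻¹
Σ = a^0/0! + a^1/1! = 1.0000 + 1.6512 = 2.6512
a^2/(2!(1-ρ)) = 2.72634/(2 × 0.174419) = 7.8155
P₀ = 1/(2.6512 + 7.8155) = 0.09554
Lq = P₀·a^2·ρ / (2!(1-ρ)²) = 0.0955414 × 2.72634 × 0.825581 / (2 × 0.0304218) = 3.5344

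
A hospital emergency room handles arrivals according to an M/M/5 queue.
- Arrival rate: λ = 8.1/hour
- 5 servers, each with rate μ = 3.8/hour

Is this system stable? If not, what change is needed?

Stability requires ρ = λ/(cμ) < 1
ρ = 8.1/(5 × 3.8) = 8.1/19.00 = 0.4263
Since 0.4263 < 1, the system is STABLE.
The servers are busy 42.63% of the time.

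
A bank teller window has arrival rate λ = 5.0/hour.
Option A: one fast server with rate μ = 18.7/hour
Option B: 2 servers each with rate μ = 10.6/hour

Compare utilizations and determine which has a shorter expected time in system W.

Option A: single server μ = 18.7 (M/M/1)
  ρ_A = 5.0/18.7 = 0.2674
  W_A = 1/(μ-λ) = 1/(18.7-5.0) = 1/13.70 = 0.07299

Option B: 2 servers μ = 10.6 (M/M/2)
  ρ_B = λ/(cμ) = 5.0/(2×10.6) = 0.2358
  Offered load a = λ/μ = cρ = 5.0/10.6 = 0.4717
  P₀ = [ Σₙ₌₀^1 aⁿ/n! + a^2/(2!(1-ρ)) ]⁻¹
  Σ = a^0/0! + a^1/1! = 1.0000 + 0.4717 = 1.4717
  a^2/(2!(1-ρ)) = 0.2225/(2 × 0.7642) = 0.1456
  P₀ = 1/(1.4717 + 0.1456) = 0.6183
  Lq = P₀·a^2·ρ / (2!(1-ρ)²) = 0.6183 × 0.2225 × 0.2358 / (2 × 0.5839) = 0.02778
  Wq_B = Lq/λ = 0.027784/5.0 = 0.005557
  W_B = Wq_B + 1/μ = 0.005557 + 0.09434 = 0.09990

Since W_A = 0.07299 < W_B = 0.09990, Option A (single fast server) has the shorter time in system.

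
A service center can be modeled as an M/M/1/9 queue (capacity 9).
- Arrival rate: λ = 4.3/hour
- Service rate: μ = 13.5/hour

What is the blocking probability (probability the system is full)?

ρ = λ/μ = 4.3/13.5 = 0.31852
P₀ = (1-ρ)/(1-ρ^(K+1)) = (1-0.31852)/(1-0.31852^10) = 0.6815/1.0000 = 0.6815
P_K = P₀×ρ^K = 0.6815 × 0.31852^9 = 0.6815 × 0.00003375 = 0.00002300
Blocking probability = 0.002300%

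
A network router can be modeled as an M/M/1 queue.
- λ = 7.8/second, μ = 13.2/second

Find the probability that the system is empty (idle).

ρ = λ/μ = 7.8/13.2 = 0.5909
P(0) = 1 - ρ = 1 - 0.5909 = 0.4091
The server is idle 40.91% of the time.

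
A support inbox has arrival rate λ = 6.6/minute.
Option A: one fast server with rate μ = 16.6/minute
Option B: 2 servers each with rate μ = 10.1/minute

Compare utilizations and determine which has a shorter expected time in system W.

Option A: single server μ = 16.6 (M/M/1)
  ρ_A = 6.6/16.6 = 0.3976
  W_A = 1/(μ-λ) = 1/(16.6-6.6) = 1/10.00 = 0.1000

Option B: 2 servers μ = 10.1 (M/M/2)
  ρ_B = λ/(cμ) = 6.6/(2×10.1) = 0.3267
  Offered load a = λ/μ = cρ = 6.6/10.1 = 0.6535
  P₀ = [ Σₙ₌₀^1 aⁿ/n! + a^2/(2!(1-ρ)) ]⁻¹
  Σ = a^0/0! + a^1/1! = 1.0000 + 0.6535 = 1.6535
  a^2/(2!(1-ρ)) = 0.4270/(2 × 0.6733) = 0.3171
  P₀ = 1/(1.6535 + 0.3171) = 0.5075
  Lq = P₀·a^2·ρ / (2!(1-ρ)²) = 0.50746 × 0.42702 × 0.32673 / (2 × 0.45329) = 0.07810
  Wq_B = Lq/λ = 0.07810/6.6 = 0.01183
  W_B = Wq_B + 1/μ = 0.01183 + 0.09901 = 0.1108

Since W_A = 0.1000 < W_B = 0.1108, Option A (single fast server) has the shorter time in system.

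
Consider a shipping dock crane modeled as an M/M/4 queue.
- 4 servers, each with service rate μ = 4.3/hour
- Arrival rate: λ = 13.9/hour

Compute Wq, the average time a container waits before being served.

Traffic intensity: ρ = λ/(cμ) = 13.9/(4×4.3) = 0.8081
Since ρ = 0.8081 < 1, system is stable.
Offered load a = λ/μ = cρ = 13.9/4.3 = 3.2326
P₀ = [ Σₙ₌₀^3 aⁿ/n! + a^4/(4!(1-ρ)) ]⁻¹
Σ = a^0/0! + a^1/1! + a^2/2! + a^3/3! = 1.0000 + 3.2326 + 5.2247 + 5.6297 = 15.0870
a^4/(4!(1-ρ)) = 109.1906/(24 × 0.1918605) = 23.7131
P₀ = 1/(15.0870 + 23.7131) = 0.02577
Lq = P₀·a^4·ρ / (4!(1-ρ)²) = 0.025773 × 109.1906 × 0.80814 / (24 × 0.036810) = 2.5743
Wq = Lq/λ = 2.5743/13.9 = 0.1852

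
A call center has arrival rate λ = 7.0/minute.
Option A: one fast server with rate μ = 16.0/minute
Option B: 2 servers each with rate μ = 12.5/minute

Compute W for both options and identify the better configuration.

Option A: single server μ = 16.0 (M/M/1)
  ρ_A = 7.0/16.0 = 0.4375
  W_A = 1/(μ-λ) = 1/(16.0-7.0) = 1/9.00 = 0.1111

Option B: 2 servers μ = 12.5 (M/M/2)
  ρ_B = λ/(cμ) = 7.0/(2×12.5) = 0.2800
  Offered load a = λ/μ = cρ = 7.0/12.5 = 0.5600
  P₀ = [ Σₙ₌₀^1 aⁿ/n! + a^2/(2!(1-ρ)) ]⁻¹
  Σ = a^0/0! + a^1/1! = 1.0000 + 0.5600 = 1.5600
  a^2/(2!(1-ρ)) = 0.3136/(2 × 0.7200) = 0.2178
  P₀ = 1/(1.5600 + 0.2178) = 0.5625
  Lq = P₀·a^2·ρ / (2!(1-ρ)²) = 0.5625 × 0.3136 × 0.2800 / (2 × 0.5184) = 0.04764
  Wq_B = Lq/λ = 0.04764/7.0 = 0.006806
  W_B = Wq_B + 1/μ = 0.006806 + 0.08000 = 0.08681

Since W_B = 0.08681 < W_A = 0.1111, Option B (multiple servers) has the shorter time in system.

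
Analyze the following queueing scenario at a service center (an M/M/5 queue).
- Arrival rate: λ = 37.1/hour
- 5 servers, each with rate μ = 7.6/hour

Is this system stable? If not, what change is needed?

Stability requires ρ = λ/(cμ) < 1
ρ = 37.1/(5 × 7.6) = 37.1/38.00 = 0.9763
Since 0.9763 < 1, the system is STABLE.
The servers are busy 97.63% of the time.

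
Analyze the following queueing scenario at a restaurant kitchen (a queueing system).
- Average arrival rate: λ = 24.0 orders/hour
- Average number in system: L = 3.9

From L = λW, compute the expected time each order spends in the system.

Little's Law: L = λW, so W = L/λ
W = 3.9/24.0 = 0.1625 hours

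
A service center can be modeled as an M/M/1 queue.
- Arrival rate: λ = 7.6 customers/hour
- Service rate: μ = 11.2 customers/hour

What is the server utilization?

Server utilization: ρ = λ/μ
ρ = 7.6/11.2 = 0.6786
The server is busy 67.86% of the time.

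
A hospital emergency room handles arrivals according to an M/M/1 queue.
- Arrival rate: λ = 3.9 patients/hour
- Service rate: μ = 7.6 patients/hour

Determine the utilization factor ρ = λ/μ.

Server utilization: ρ = λ/μ
ρ = 3.9/7.6 = 0.5132
The server is busy 51.32% of the time.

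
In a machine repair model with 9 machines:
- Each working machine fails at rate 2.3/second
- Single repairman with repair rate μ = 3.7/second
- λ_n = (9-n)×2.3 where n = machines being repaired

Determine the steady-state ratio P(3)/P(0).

P(3)/P(0) = ∏_{i=0}^{3-1} λ_i/μ_{i+1}
= (9-0)×2.3/3.7 × (9-1)×2.3/3.7 × (9-2)×2.3/3.7
= 121.0623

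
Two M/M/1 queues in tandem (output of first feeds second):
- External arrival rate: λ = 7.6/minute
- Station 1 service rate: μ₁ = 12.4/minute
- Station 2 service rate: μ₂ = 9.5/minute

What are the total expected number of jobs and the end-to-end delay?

By Jackson's theorem, each station behaves as independent M/M/1.
Station 1: ρ₁ = 7.6/12.4 = 0.6129, L₁ = ρ₁/(1-ρ₁) = λ/(μ₁-λ) = 7.6/4.80 = 1.5833
Station 2: ρ₂ = 7.6/9.5 = 0.8000, L₂ = ρ₂/(1-ρ₂) = λ/(μ₂-λ) = 7.6/1.90 = 4.0000
Total: L = L₁ + L₂ = 1.5833 + 4.0000 = 5.5833
W = L/λ = 5.5833/7.6 = 0.7346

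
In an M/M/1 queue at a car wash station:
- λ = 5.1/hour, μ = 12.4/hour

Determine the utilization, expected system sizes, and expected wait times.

Step 1: ρ = λ/μ = 5.1/12.4 = 0.4113
Step 2: L = λ/(μ-λ) = 5.1/7.30 = 0.6986
Step 3: Lq = λ²/(μ(μ-λ)) = 26.01/(12.4×7.30) = 0.2873
Step 4: W = 1/(μ-λ) = 1/7.30 = 0.13699
Step 5: Wq = λ/(μ(μ-λ)) = 5.1/(12.4×7.30) = 0.05634
Step 6: P(0) = 1-ρ = 0.5887
Verify: L = λW = 5.1×0.13699 = 0.6986 ✔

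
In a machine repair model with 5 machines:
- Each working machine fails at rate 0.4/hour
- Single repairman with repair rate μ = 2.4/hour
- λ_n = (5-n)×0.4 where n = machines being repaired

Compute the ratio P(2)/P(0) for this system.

P(2)/P(0) = ∏_{i=0}^{2-1} λ_i/μ_{i+1}
= (5-0)×0.4/2.4 × (5-1)×0.4/2.4
= 0.5556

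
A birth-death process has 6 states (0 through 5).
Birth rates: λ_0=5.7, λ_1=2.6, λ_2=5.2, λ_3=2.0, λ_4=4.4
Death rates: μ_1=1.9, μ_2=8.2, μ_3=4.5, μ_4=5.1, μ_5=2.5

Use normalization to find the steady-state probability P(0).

Ratios P(n)/P(0) = (λ₀···λₙ₋₁)/(μ₁···μₙ):
P(1)/P(0) = (5.7)/(1.9) = 3.0000
P(2)/P(0) = (5.7×2.6)/(1.9×8.2) = 0.95122
P(3)/P(0) = (5.7×2.6×5.2)/(1.9×8.2×4.5) = 1.0992
P(4)/P(0) = (5.7×2.6×5.2×2.0)/(1.9×8.2×4.5×5.1) = 0.43105
P(5)/P(0) = (5.7×2.6×5.2×2.0×4.4)/(1.9×8.2×4.5×5.1×2.5) = 0.75865

Normalization: ∑ P(n) = 1
P(0) × (1.0000 + 3.0000 + 0.95122 + 1.0992 + 0.43105 + 0.75865) = 1
P(0) × 7.2401 = 1
P(0) = 1/7.2401 = 0.1381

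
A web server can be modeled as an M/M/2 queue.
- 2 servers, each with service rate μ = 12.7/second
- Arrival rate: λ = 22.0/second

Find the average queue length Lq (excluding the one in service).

Traffic intensity: ρ = λ/(cμ) = 22.0/(2×12.7) = 0.8661
Since ρ = 0.8661 < 1, system is stable.
Offered load a = λ/μ = cρ = 22.0/12.7 = 1.7323
P₀ = [ Σₙ₌₀^1 aⁿ/n! + a^2/(2!(1-ρ)) ]⁻¹
Σ = a^0/0! + a^1/1! = 1.0000 + 1.7323 = 2.7323
a^2/(2!(1-ρ)) = 3.00081/(2 × 0.133858) = 11.2089
P₀ = 1/(2.7323 + 11.2089) = 0.07173
Lq = P₀·a^2·ρ / (2!(1-ρ)²) = 0.071730 × 3.0008 × 0.86614 / (2 × 0.017918) = 5.2024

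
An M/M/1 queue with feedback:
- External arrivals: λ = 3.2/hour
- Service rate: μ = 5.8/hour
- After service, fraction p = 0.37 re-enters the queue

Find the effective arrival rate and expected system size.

Effective arrival rate: λ_eff = λ/(1-p) = 3.2/(1-0.37) = 3.2/0.63 = 5.07937
ρ = λ_eff/μ = 5.07937/5.8 = 0.875753
L = ρ/(1-ρ) = 0.875753/(1-0.875753) = 7.0485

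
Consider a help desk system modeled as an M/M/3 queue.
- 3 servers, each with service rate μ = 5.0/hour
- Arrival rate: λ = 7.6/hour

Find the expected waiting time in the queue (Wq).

Traffic intensity: ρ = λ/(cμ) = 7.6/(3×5.0) = 0.5067
Since ρ = 0.5067 < 1, system is stable.
Offered load a = λ/μ = cρ = 7.6/5.0 = 1.5200
P₀ = [ Σₙ₌₀^2 aⁿ/n! + a^3/(3!(1-ρ)) ]⁻¹
Σ = a^0/0! + a^1/1! + a^2/2! = 1.0000 + 1.5200 + 1.1552 = 3.6752
a^3/(3!(1-ρ)) = 3.5118/(6 × 0.49333) = 1.1864
P₀ = 1/(3.6752 + 1.1864) = 0.2057
Lq = P₀·a^3·ρ / (3!(1-ρ)²) = 0.2057 × 3.5118 × 0.5067 / (6 × 0.2434) = 0.2506
Wq = Lq/λ = 0.25063/7.6 = 0.03298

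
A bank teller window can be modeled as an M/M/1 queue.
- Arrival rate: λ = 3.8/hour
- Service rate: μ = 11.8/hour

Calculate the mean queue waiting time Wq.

First, compute utilization: ρ = λ/μ = 3.8/11.8 = 0.3220
For M/M/1: Wq = λ/(μ(μ-λ))
Wq = 3.8/(11.8 × (11.8-3.8))
Wq = 3.8/(11.8 × 8.00)
Wq = 0.04025 hours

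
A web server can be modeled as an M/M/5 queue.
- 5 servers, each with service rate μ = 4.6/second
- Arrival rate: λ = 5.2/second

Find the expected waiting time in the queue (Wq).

Traffic intensity: ρ = λ/(cμ) = 5.2/(5×4.6) = 0.2261
Since ρ = 0.2261 < 1, system is stable.
Offered load a = λ/μ = cρ = 5.2/4.6 = 1.1304
P₀ = [ Σₙ₌₀^4 aⁿ/n! + a^5/(5!(1-ρ)) ]⁻¹
Σ = a^0/0! + a^1/1! + a^2/2! + a^3/3! + a^4/4! = 1.00000 + 1.13043 + 0.638941 + 0.240761 + 0.0680410 = 3.0782
a^5/(5!(1-ρ)) = 1.8460/(120 × 0.7739) = 0.01988
P₀ = 1/(3.0782 + 0.01988) = 0.3228
Lq = P₀·a^5·ρ / (5!(1-ρ)²) = 0.32278 × 1.8460 × 0.22609 / (120 × 0.59894) = 0.001874
Wq = Lq/λ = 0.00187434004/5.2 = 0.0003605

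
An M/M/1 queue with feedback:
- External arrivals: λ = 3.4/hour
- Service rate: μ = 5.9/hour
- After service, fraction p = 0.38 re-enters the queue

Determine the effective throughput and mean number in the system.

Effective arrival rate: λ_eff = λ/(1-p) = 3.4/(1-0.38) = 3.4/0.62 = 5.483871
ρ = λ_eff/μ = 5.483871/5.9 = 0.9294697
L = ρ/(1-ρ) = 0.9294697/(1-0.9294697) = 13.1783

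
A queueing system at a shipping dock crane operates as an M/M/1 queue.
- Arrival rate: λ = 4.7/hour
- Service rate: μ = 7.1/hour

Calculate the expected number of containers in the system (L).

ρ = λ/μ = 4.7/7.1 = 0.6620
For M/M/1: L = λ/(μ-λ)
L = 4.7/(7.1-4.7) = 4.7/2.40
L = 1.9583 containers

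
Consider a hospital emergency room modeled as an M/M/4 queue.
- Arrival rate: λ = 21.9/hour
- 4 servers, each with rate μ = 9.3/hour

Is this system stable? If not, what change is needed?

Stability requires ρ = λ/(cμ) < 1
ρ = 21.9/(4 × 9.3) = 21.9/37.20 = 0.5887
Since 0.5887 < 1, the system is STABLE.
The servers are busy 58.87% of the time.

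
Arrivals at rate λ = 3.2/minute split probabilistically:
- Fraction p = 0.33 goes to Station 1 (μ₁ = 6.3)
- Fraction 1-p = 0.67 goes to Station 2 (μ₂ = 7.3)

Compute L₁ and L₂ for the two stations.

Effective rates: λ₁ = 3.2×0.33 = 1.056, λ₂ = 3.2×0.67 = 2.144
Station 1: ρ₁ = 1.056/6.3 = 0.16762, L₁ = ρ₁/(1-ρ₁) = 0.16762/(1-0.16762) = 0.2014
Station 2: ρ₂ = 2.144/7.3 = 0.2937, L₂ = ρ₂/(1-ρ₂) = 0.2937/(1-0.2937) = 0.4158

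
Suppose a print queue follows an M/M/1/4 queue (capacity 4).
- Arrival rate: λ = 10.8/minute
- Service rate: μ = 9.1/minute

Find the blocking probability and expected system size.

ρ = λ/μ = 10.8/9.1 = 1.18681
P₀ = (1-ρ)/(1-ρ^(K+1)) = (1-1.18681)/(1-1.18681^5) = -0.1868/-1.3545 = 0.1379
P_K = P₀×ρ^K = 0.1379 × 1.18681^4 = 0.1379 × 1.9839 = 0.2736
Blocking probability P_4 = 0.2736 (27.36%)
L = ρ[1 - (K+1)ρ^K + Kρ^(K+1)] / [(1-ρ)(1-ρ^(K+1))]
L = 1.18681 × (1 - 5×1.98392 + 4×2.35454) / ((1 - 1.18681) × (1 - 2.35454)) = 2.3383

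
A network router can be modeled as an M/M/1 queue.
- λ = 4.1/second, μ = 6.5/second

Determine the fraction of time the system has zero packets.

ρ = λ/μ = 4.1/6.5 = 0.6308
P(0) = 1 - ρ = 1 - 0.6308 = 0.3692
The server is idle 36.92% of the time.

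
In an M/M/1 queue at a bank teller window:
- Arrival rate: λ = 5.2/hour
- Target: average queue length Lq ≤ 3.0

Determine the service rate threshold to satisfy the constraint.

For M/M/1: Lq = λ²/(μ(μ-λ))
Need Lq ≤ 3.0, i.e. μ(μ-λ) ≥ λ²/3.0
μ² - 5.2μ - 27.04/3.0 ≥ 0  →  μ² - 5.2μ - 9.01333 ≥ 0
Quadratic formula (positive root): μ = [λ + √(λ² + 4×9.01333)]/2
Discriminant: 27.04 + 4×9.01333 = 63.0933, √63.0933 = 7.9431
μ ≥ (5.2 + 7.9431)/2 = 6.5716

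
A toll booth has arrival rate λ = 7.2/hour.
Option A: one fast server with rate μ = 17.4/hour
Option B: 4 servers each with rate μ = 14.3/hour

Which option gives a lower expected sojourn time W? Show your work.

Option A: single server μ = 17.4 (M/M/1)
  ρ_A = 7.2/17.4 = 0.4138
  W_A = 1/(μ-λ) = 1/(17.4-7.2) = 1/10.20 = 0.09804

Option B: 4 servers μ = 14.3 (M/M/4)
  ρ_B = λ/(cμ) = 7.2/(4×14.3) = 0.1259
  Offered load a = λ/μ = cρ = 7.2/14.3 = 0.5035
  P₀ = [ Σₙ₌₀^3 aⁿ/n! + a^4/(4!(1-ρ)) ]⁻¹
  Σ = a^0/0! + a^1/1! + a^2/2! + a^3/3! = 1.0000 + 0.50350 + 0.12675 + 0.021273 = 1.6515
  a^4/(4!(1-ρ)) = 0.064267/(24 × 0.87413) = 0.003063
  P₀ = 1/(1.6515 + 0.003063) = 0.6044
  Lq = P₀·a^4·ρ / (4!(1-ρ)²) = 0.60438 × 0.064267 × 0.12587 / (24 × 0.76410) = 0.0002666
  Wq_B = Lq/λ = 0.0002666/7.2 = 0.00003703
  W_B = Wq_B + 1/μ = 0.00003703 + 0.06993 = 0.06997

Since W_B = 0.06997 < W_A = 0.09804, Option B (multiple servers) has the shorter time in system.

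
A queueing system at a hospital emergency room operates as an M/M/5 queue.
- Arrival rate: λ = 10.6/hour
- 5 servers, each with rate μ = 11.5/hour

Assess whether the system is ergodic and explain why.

Stability requires ρ = λ/(cμ) < 1
ρ = 10.6/(5 × 11.5) = 10.6/57.50 = 0.1843
Since 0.1843 < 1, the system is STABLE.
The servers are busy 18.43% of the time.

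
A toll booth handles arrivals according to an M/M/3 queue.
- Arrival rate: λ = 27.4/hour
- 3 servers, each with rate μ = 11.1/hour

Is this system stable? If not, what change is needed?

Stability requires ρ = λ/(cμ) < 1
ρ = 27.4/(3 × 11.1) = 27.4/33.30 = 0.8228
Since 0.8228 < 1, the system is STABLE.
The servers are busy 82.28% of the time.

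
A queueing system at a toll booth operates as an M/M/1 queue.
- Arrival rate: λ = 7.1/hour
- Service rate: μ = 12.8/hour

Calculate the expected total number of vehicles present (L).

ρ = λ/μ = 7.1/12.8 = 0.5547
For M/M/1: L = λ/(μ-λ)
L = 7.1/(12.8-7.1) = 7.1/5.70
L = 1.2456 vehicles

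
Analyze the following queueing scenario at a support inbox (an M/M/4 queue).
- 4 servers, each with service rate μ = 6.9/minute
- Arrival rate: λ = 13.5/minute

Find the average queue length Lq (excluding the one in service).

Traffic intensity: ρ = λ/(cμ) = 13.5/(4×6.9) = 0.4891
Since ρ = 0.4891 < 1, system is stable.
Offered load a = λ/μ = cρ = 13.5/6.9 = 1.9565
P₀ = [ Σₙ₌₀^3 aⁿ/n! + a^4/(4!(1-ρ)) ]⁻¹
Σ = a^0/0! + a^1/1! + a^2/2! + a^3/3! = 1.0000 + 1.9565 + 1.9140 + 1.2483 = 6.1188
a^4/(4!(1-ρ)) = 14.6534/(24 × 0.5109) = 1.1951
P₀ = 1/(6.1188 + 1.1951) = 0.1367
Lq = P₀·a^4·ρ / (4!(1-ρ)²) = 0.13673 × 14.6534 × 0.48913 / (24 × 0.26099) = 0.1565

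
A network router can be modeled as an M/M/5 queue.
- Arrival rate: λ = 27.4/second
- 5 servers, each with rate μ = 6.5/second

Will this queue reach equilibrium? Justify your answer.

Stability requires ρ = λ/(cμ) < 1
ρ = 27.4/(5 × 6.5) = 27.4/32.50 = 0.8431
Since 0.8431 < 1, the system is STABLE.
The servers are busy 84.31% of the time.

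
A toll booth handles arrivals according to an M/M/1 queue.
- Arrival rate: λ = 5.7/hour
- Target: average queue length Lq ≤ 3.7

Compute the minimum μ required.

For M/M/1: Lq = λ²/(μ(μ-λ))
Need Lq ≤ 3.7, i.e. μ(μ-λ) ≥ λ²/3.7
μ² - 5.7μ - 32.49/3.7 ≥ 0  →  μ² - 5.7μ - 8.78108 ≥ 0
Quadratic formula (positive root): μ = [λ + √(λ² + 4×8.78108)]/2
Discriminant: 32.49 + 4×8.78108 = 67.6143, √67.6143 = 8.2228
μ ≥ (5.7 + 8.2228)/2 = 6.9614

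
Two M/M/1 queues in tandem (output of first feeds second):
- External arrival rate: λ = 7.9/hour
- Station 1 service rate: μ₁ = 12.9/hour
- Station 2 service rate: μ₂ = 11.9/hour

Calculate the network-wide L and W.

By Jackson's theorem, each station behaves as independent M/M/1.
Station 1: ρ₁ = 7.9/12.9 = 0.6124, L₁ = ρ₁/(1-ρ₁) = λ/(μ₁-λ) = 7.9/5.00 = 1.5800
Station 2: ρ₂ = 7.9/11.9 = 0.6639, L₂ = ρ₂/(1-ρ₂) = λ/(μ₂-λ) = 7.9/4.00 = 1.9750
Total: L = L₁ + L₂ = 1.5800 + 1.9750 = 3.5550
W = L/λ = 3.5550/7.9 = 0.4500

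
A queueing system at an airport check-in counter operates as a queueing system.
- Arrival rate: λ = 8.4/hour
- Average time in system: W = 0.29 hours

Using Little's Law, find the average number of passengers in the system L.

Little's Law: L = λW
L = 8.4 × 0.29 = 2.4360 passengers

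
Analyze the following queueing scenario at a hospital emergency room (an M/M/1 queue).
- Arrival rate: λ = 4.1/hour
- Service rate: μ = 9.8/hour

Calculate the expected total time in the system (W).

First, compute utilization: ρ = λ/μ = 4.1/9.8 = 0.4184
For M/M/1: W = 1/(μ-λ)
W = 1/(9.8-4.1) = 1/5.70
W = 0.1754 hours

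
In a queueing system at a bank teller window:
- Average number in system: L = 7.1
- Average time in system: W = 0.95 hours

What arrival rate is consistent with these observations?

Little's Law: L = λW, so λ = L/W
λ = 7.1/0.95 = 7.4737 transactions/hour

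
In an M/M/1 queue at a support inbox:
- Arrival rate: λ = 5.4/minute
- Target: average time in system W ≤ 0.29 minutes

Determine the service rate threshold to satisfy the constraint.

For M/M/1: W = 1/(μ-λ)
Need W ≤ 0.29, so 1/(μ-λ) ≤ 0.29
μ - λ ≥ 1/0.29 = 3.4483
μ ≥ 5.4 + 3.4483 = 8.8483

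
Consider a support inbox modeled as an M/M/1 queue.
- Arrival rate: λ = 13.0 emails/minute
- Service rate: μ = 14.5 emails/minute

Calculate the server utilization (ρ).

Server utilization: ρ = λ/μ
ρ = 13.0/14.5 = 0.8966
The server is busy 89.66% of the time.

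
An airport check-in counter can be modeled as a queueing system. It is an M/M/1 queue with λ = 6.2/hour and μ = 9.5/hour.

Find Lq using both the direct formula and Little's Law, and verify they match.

Method 1 (direct): Lq = λ²/(μ(μ-λ)) = 38.44/(9.5 × 3.30) = 1.2262

Method 2 (Little's Law):
W = 1/(μ-λ) = 1/3.30 = 0.30303
Wq = W - 1/μ = 0.30303 - 0.10526 = 0.19777
Lq = λWq = 6.2 × 0.19777 = 1.2262 ✔ (matches Method 1)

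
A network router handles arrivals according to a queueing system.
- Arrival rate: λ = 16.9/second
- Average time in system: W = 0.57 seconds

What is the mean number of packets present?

Little's Law: L = λW
L = 16.9 × 0.57 = 9.6330 packets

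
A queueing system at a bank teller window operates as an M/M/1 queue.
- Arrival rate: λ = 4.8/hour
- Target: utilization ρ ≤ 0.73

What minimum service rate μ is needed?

ρ = λ/μ, so μ = λ/ρ
μ ≥ 4.8/0.73 = 6.5753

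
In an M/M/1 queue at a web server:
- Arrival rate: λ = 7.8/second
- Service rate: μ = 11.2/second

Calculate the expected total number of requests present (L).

ρ = λ/μ = 7.8/11.2 = 0.6964
For M/M/1: L = λ/(μ-λ)
L = 7.8/(11.2-7.8) = 7.8/3.40
L = 2.2941 requests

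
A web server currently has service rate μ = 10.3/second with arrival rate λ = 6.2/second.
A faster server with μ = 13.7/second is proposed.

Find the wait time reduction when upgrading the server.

System 1: ρ₁ = 6.2/10.3 = 0.6019, W₁ = 1/(10.3-6.2) = 0.24390
System 2: ρ₂ = 6.2/13.7 = 0.4526, W₂ = 1/(13.7-6.2) = 0.13333
Improvement: (W₁-W₂)/W₁ = (0.24390-0.13333)/0.24390 = 45.33%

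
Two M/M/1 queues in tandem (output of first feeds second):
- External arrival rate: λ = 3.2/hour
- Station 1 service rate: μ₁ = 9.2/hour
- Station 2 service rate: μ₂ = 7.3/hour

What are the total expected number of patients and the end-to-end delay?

By Jackson's theorem, each station behaves as independent M/M/1.
Station 1: ρ₁ = 3.2/9.2 = 0.3478, L₁ = ρ₁/(1-ρ₁) = λ/(μ₁-λ) = 3.2/6.00 = 0.5333
Station 2: ρ₂ = 3.2/7.3 = 0.4384, L₂ = ρ₂/(1-ρ₂) = λ/(μ₂-λ) = 3.2/4.10 = 0.7805
Total: L = L₁ + L₂ = 0.5333 + 0.7805 = 1.3138
W = L/λ = 1.3138/3.2 = 0.4106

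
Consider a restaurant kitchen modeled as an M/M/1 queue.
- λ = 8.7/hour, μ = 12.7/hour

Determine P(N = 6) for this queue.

ρ = λ/μ = 8.7/12.7 = 0.68504
P(n) = (1-ρ)ρⁿ
P(6) = (1-0.68504) × 0.68504^6
P(6) = 0.31496 × 0.10335
P(6) = 0.03255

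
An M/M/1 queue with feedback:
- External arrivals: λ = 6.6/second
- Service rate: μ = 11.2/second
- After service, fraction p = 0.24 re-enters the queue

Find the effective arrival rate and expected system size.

Effective arrival rate: λ_eff = λ/(1-p) = 6.6/(1-0.24) = 6.6/0.76 = 8.68421
ρ = λ_eff/μ = 8.68421/11.2 = 0.775376
L = ρ/(1-ρ) = 0.775376/(1-0.775376) = 3.4519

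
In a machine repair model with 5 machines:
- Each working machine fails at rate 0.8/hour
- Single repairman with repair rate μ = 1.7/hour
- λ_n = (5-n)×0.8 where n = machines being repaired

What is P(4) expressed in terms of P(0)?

P(4)/P(0) = ∏_{i=0}^{4-1} λ_i/μ_{i+1}
= (5-0)×0.8/1.7 × (5-1)×0.8/1.7 × (5-2)×0.8/1.7 × (5-3)×0.8/1.7
= 5.8850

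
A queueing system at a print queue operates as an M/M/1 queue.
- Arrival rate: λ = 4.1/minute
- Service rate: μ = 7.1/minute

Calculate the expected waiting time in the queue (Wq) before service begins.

First, compute utilization: ρ = λ/μ = 4.1/7.1 = 0.5775
For M/M/1: Wq = λ/(μ(μ-λ))
Wq = 4.1/(7.1 × (7.1-4.1))
Wq = 4.1/(7.1 × 3.00)
Wq = 0.1925 minutes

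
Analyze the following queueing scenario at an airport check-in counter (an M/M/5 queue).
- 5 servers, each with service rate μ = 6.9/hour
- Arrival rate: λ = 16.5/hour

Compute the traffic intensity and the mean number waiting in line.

Traffic intensity: ρ = λ/(cμ) = 16.5/(5×6.9) = 0.4783
Since ρ = 0.4783 < 1, system is stable.
Offered load a = λ/μ = cρ = 16.5/6.9 = 2.3913
P₀ = [ Σₙ₌₀^4 aⁿ/n! + a^5/(5!(1-ρ)) ]⁻¹
Σ = a^0/0! + a^1/1! + a^2/2! + a^3/3! + a^4/4! = 1.0000 + 2.3913 + 2.8592 + 2.2790 + 1.3625 = 9.8920
a^5/(5!(1-ρ)) = 78.1942/(120 × 0.52174) = 1.2489
P₀ = 1/(9.8920 + 1.2489) = 0.08976
Lq = P₀·a^5·ρ / (5!(1-ρ)²) = 0.08976 × 78.1942 × 0.4783 / (120 × 0.2722) = 0.1028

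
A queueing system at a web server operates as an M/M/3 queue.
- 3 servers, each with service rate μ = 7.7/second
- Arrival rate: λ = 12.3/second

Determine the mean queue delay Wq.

Traffic intensity: ρ = λ/(cμ) = 12.3/(3×7.7) = 0.5325
Since ρ = 0.5325 < 1, system is stable.
Offered load a = λ/μ = cρ = 12.3/7.7 = 1.5974
P₀ = [ Σₙ₌₀^2 aⁿ/n! + a^3/(3!(1-ρ)) ]⁻¹
Σ = a^0/0! + a^1/1! + a^2/2! = 1.000000 + 1.597403 + 1.275848 = 3.8733
a^3/(3!(1-ρ)) = 4.07608/(6 × 0.467532) = 1.4530
P₀ = 1/(3.8733 + 1.4530) = 0.1877
Lq = P₀·a^3·ρ / (3!(1-ρ)²) = 0.18775 × 4.0761 × 0.53247 / (6 × 0.21859) = 0.3107
Wq = Lq/λ = 0.3107/12.3 = 0.02526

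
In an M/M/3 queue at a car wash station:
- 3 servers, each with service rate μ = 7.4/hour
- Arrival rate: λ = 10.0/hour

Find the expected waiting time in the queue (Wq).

Traffic intensity: ρ = λ/(cμ) = 10.0/(3×7.4) = 0.4505
Since ρ = 0.4505 < 1, system is stable.
Offered load a = λ/μ = cρ = 10.0/7.4 = 1.3514
P₀ = [ Σₙ₌₀^2 aⁿ/n! + a^3/(3!(1-ρ)) ]⁻¹
Σ = a^0/0! + a^1/1! + a^2/2! = 1.00000 + 1.35135 + 0.913075 = 3.2644
a^3/(3!(1-ρ)) = 2.4678/(6 × 0.54955) = 0.7484
P₀ = 1/(3.2644 + 0.7484) = 0.2492
Lq = P₀·a^3·ρ / (3!(1-ρ)²) = 0.2492 × 2.4678 × 0.4505 / (6 × 0.3020) = 0.1529
Wq = Lq/λ = 0.1529/10.0 = 0.01529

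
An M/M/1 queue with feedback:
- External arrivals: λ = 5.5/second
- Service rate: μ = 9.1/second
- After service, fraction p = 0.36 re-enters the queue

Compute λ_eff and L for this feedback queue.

Effective arrival rate: λ_eff = λ/(1-p) = 5.5/(1-0.36) = 5.5/0.64 = 8.59375
ρ = λ_eff/μ = 8.59375/9.1 = 0.944368
L = ρ/(1-ρ) = 0.944368/(1-0.944368) = 16.9753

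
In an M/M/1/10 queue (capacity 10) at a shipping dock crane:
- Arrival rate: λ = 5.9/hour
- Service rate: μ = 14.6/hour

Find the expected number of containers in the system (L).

ρ = λ/μ = 5.9/14.6 = 0.40411
P₀ = (1-ρ)/(1-ρ^(K+1)) = (1-0.40411)/(1-0.40411^11) = 0.5959/1.0000 = 0.5959
P_K = P₀×ρ^K = 0.59592 × 0.40411^10 = 0.59592 × 0.00011614 = 0.00006921
L = ρ[1 - (K+1)ρ^K + Kρ^(K+1)] / [(1-ρ)(1-ρ^(K+1))]
L = 0.40411 × (1 - 11×0.0001161 + 10×0.00004693) / ((1 - 0.40411) × (1 - 0.00004693)) = 0.6776 containers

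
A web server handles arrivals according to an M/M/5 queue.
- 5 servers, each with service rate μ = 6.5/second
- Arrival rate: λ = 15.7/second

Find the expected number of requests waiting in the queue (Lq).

Traffic intensity: ρ = λ/(cμ) = 15.7/(5×6.5) = 0.4831
Since ρ = 0.4831 < 1, system is stable.
Offered load a = λ/μ = cρ = 15.7/6.5 = 2.4154
P₀ = [ Σₙ₌₀^4 aⁿ/n! + a^5/(5!(1-ρ)) ]⁻¹
Σ = a^0/0! + a^1/1! + a^2/2! + a^3/3! + a^4/4! = 1.0000 + 2.4154 + 2.9170 + 2.3486 + 1.4182 = 10.0992
a^5/(5!(1-ρ)) = 82.2113/(120 × 0.51692) = 1.3253
P₀ = 1/(10.0992 + 1.3253) = 0.08753
Lq = P₀·a^5·ρ / (5!(1-ρ)²) = 0.08753 × 82.2113 × 0.4831 / (120 × 0.2672) = 0.1084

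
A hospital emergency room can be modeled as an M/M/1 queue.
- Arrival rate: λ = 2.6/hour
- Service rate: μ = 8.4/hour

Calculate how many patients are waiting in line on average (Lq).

ρ = λ/μ = 2.6/8.4 = 0.3095
For M/M/1: Lq = λ²/(μ(μ-λ))
Lq = 6.76/(8.4 × 5.80)
Lq = 0.1388 patients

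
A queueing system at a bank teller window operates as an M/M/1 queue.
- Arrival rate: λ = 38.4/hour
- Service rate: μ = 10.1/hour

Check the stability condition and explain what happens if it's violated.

Stability requires ρ = λ/(cμ) < 1
ρ = 38.4/(1 × 10.1) = 38.4/10.10 = 3.8020
Since 3.8020 ≥ 1, the system is UNSTABLE.
Queue grows without bound. Need μ > λ = 38.4.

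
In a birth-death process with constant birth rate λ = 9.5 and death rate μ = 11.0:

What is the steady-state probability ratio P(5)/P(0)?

For constant rates: P(n)/P(0) = (λ/μ)^n
P(5)/P(0) = (9.5/11.0)^5 = 0.86364^5 = 0.4805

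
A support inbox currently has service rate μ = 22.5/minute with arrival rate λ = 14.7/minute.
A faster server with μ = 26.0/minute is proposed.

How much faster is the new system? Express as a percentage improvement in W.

System 1: ρ₁ = 14.7/22.5 = 0.6533, W₁ = 1/(22.5-14.7) = 0.1282
System 2: ρ₂ = 14.7/26.0 = 0.5654, W₂ = 1/(26.0-14.7) = 0.08850
Improvement: (W₁-W₂)/W₁ = (0.1282-0.08850)/0.1282 = 30.97%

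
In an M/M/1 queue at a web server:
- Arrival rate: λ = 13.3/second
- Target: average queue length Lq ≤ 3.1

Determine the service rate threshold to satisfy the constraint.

For M/M/1: Lq = λ²/(μ(μ-λ))
Need Lq ≤ 3.1, i.e. μ(μ-λ) ≥ λ²/3.1
μ² - 13.3μ - 176.89/3.1 ≥ 0  →  μ² - 13.3μ - 57.0613 ≥ 0
Quadratic formula (positive root): μ = [λ + √(λ² + 4×57.0613)]/2
Discriminant: 176.89 + 4×57.0613 = 405.1352, √405.1352 = 20.1280
μ ≥ (13.3 + 20.1280)/2 = 16.7140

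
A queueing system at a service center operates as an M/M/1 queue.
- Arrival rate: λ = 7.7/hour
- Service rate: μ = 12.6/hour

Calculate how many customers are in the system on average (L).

ρ = λ/μ = 7.7/12.6 = 0.6111
For M/M/1: L = λ/(μ-λ)
L = 7.7/(12.6-7.7) = 7.7/4.90
L = 1.5714 customers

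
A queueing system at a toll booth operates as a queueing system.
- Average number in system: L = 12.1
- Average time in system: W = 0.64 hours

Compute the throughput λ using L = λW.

Little's Law: L = λW, so λ = L/W
λ = 12.1/0.64 = 18.9062 vehicles/hour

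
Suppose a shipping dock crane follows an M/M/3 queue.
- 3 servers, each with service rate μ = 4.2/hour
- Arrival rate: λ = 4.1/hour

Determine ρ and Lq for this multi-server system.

Traffic intensity: ρ = λ/(cμ) = 4.1/(3×4.2) = 0.3254
Since ρ = 0.3254 < 1, system is stable.
Offered load a = λ/μ = cρ = 4.1/4.2 = 0.9762
P₀ = [ Σₙ₌₀^2 aⁿ/n! + a^3/(3!(1-ρ)) ]⁻¹
Σ = a^0/0! + a^1/1! + a^2/2! = 1.0000 + 0.9762 + 0.4765 = 2.4527
a^3/(3!(1-ρ)) = 0.9303/(6 × 0.6746) = 0.2298
P₀ = 1/(2.4527 + 0.2298) = 0.3728
Lq = P₀·a^3·ρ / (3!(1-ρ)²) = 0.3728 × 0.9303 × 0.3254 / (6 × 0.4551) = 0.04133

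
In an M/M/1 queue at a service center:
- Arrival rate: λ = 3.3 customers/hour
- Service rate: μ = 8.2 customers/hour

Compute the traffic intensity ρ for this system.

Server utilization: ρ = λ/μ
ρ = 3.3/8.2 = 0.4024
The server is busy 40.24% of the time.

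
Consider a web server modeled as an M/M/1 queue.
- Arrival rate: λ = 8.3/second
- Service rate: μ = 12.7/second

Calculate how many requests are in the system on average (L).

ρ = λ/μ = 8.3/12.7 = 0.6535
For M/M/1: L = λ/(μ-λ)
L = 8.3/(12.7-8.3) = 8.3/4.40
L = 1.8864 requests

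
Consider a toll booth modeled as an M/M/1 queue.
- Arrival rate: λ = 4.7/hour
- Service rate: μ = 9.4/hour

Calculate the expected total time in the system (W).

First, compute utilization: ρ = λ/μ = 4.7/9.4 = 0.5000
For M/M/1: W = 1/(μ-λ)
W = 1/(9.4-4.7) = 1/4.70
W = 0.2128 hours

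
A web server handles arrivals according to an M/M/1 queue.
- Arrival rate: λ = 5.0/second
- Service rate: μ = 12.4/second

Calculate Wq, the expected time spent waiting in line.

First, compute utilization: ρ = λ/μ = 5.0/12.4 = 0.4032
For M/M/1: Wq = λ/(μ(μ-λ))
Wq = 5.0/(12.4 × (12.4-5.0))
Wq = 5.0/(12.4 × 7.40)
Wq = 0.05449 seconds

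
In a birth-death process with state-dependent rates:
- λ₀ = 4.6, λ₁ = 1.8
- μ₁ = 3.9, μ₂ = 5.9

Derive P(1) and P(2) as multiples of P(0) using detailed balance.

Balance equations:
State 0: λ₀P₀ = μ₁P₁ → P₁ = (λ₀/μ₁)P₀ = (4.6/3.9)P₀ = 1.1795P₀
State 1: P₂ = (λ₀λ₁)/(μ₁μ₂)P₀ = (4.6×1.8)/(3.9×5.9)P₀ = 0.3598P₀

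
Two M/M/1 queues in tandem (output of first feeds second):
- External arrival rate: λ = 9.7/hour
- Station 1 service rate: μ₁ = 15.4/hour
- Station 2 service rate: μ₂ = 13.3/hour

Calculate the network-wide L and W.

By Jackson's theorem, each station behaves as independent M/M/1.
Station 1: ρ₁ = 9.7/15.4 = 0.6299, L₁ = ρ₁/(1-ρ₁) = λ/(μ₁-λ) = 9.7/5.70 = 1.7018
Station 2: ρ₂ = 9.7/13.3 = 0.7293, L₂ = ρ₂/(1-ρ₂) = λ/(μ₂-λ) = 9.7/3.60 = 2.6944
Total: L = L₁ + L₂ = 1.7018 + 2.6944 = 4.3962
W = L/λ = 4.3962/9.7 = 0.4532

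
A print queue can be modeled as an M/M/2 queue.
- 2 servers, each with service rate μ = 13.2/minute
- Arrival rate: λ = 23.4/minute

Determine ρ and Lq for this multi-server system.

Traffic intensity: ρ = λ/(cμ) = 23.4/(2×13.2) = 0.8864
Since ρ = 0.8864 < 1, system is stable.
Offered load a = λ/μ = cρ = 23.4/13.2 = 1.7727
P₀ = [ Σₙ₌₀^1 aⁿ/n! + a^2/(2!(1-ρ)) ]⁻¹
Σ = a^0/0! + a^1/1! = 1.0000 + 1.7727 = 2.7727
a^2/(2!(1-ρ)) = 3.14256/(2 × 0.113636) = 13.8273
P₀ = 1/(2.7727 + 13.8273) = 0.06024
Lq = P₀·a^2·ρ / (2!(1-ρ)²) = 0.0602410 × 3.14256 × 0.886364 / (2 × 0.0129132) = 6.4972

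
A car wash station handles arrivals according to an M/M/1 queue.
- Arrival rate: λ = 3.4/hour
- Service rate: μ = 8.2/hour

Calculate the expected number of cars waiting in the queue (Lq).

ρ = λ/μ = 3.4/8.2 = 0.4146
For M/M/1: Lq = λ²/(μ(μ-λ))
Lq = 11.56/(8.2 × 4.80)
Lq = 0.2937 cars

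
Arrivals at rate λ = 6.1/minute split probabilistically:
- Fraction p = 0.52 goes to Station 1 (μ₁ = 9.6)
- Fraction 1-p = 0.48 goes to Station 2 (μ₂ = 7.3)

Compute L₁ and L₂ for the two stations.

Effective rates: λ₁ = 6.1×0.52 = 3.172, λ₂ = 6.1×0.48 = 2.928
Station 1: ρ₁ = 3.172/9.6 = 0.33042, L₁ = ρ₁/(1-ρ₁) = 0.33042/(1-0.33042) = 0.4935
Station 2: ρ₂ = 2.928/7.3 = 0.4011, L₂ = ρ₂/(1-ρ₂) = 0.4011/(1-0.4011) = 0.6697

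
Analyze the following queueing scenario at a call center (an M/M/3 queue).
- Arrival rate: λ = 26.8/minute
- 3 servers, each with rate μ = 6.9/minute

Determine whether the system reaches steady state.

Stability requires ρ = λ/(cμ) < 1
ρ = 26.8/(3 × 6.9) = 26.8/20.70 = 1.2947
Since 1.2947 ≥ 1, the system is UNSTABLE.
Need c > λ/μ = 26.8/6.9 = 3.88.
Minimum servers needed: c = 4.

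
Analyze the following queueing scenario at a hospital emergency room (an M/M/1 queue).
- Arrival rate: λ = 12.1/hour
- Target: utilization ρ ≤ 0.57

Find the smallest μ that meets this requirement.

ρ = λ/μ, so μ = λ/ρ
μ ≥ 12.1/0.57 = 21.2281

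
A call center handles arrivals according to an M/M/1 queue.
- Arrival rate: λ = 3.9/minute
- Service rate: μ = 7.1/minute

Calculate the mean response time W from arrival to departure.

First, compute utilization: ρ = λ/μ = 3.9/7.1 = 0.5493
For M/M/1: W = 1/(μ-λ)
W = 1/(7.1-3.9) = 1/3.20
W = 0.3125 minutes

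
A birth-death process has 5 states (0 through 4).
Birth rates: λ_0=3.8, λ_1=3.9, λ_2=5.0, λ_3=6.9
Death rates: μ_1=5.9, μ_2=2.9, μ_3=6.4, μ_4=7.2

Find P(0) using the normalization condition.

Ratios P(n)/P(0) = (λ₀···λₙ₋₁)/(μ₁···μₙ):
P(1)/P(0) = (3.8)/(5.9) = 0.64407
P(2)/P(0) = (3.8×3.9)/(5.9×2.9) = 0.86616
P(3)/P(0) = (3.8×3.9×5.0)/(5.9×2.9×6.4) = 0.67669
P(4)/P(0) = (3.8×3.9×5.0×6.9)/(5.9×2.9×6.4×7.2) = 0.64849

Normalization: ∑ P(n) = 1
P(0) × (1.0000 + 0.64407 + 0.86616 + 0.67669 + 0.64849) = 1
P(0) × 3.8354 = 1
P(0) = 1/3.8354 = 0.2607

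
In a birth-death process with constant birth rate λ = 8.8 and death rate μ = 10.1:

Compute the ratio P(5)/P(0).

For constant rates: P(n)/P(0) = (λ/μ)^n
P(5)/P(0) = (8.8/10.1)^5 = 0.87129^5 = 0.5021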